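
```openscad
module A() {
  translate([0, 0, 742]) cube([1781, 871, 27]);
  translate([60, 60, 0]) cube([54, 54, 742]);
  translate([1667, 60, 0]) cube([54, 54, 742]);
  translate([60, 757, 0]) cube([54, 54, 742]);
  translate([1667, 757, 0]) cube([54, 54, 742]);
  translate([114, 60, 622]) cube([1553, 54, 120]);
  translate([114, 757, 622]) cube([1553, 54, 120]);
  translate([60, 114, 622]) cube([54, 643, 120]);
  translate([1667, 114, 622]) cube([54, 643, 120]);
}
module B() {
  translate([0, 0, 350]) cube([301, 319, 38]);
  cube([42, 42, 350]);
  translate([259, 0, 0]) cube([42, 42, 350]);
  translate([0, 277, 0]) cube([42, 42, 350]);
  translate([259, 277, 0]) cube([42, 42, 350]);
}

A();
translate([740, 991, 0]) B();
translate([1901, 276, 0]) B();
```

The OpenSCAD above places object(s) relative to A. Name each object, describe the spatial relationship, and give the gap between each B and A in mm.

A is a table. B is a stool. Two stools sit around the table at the +y, +x sides. The gap between each stool and the table is 120 mm.

Each stool's nearest face is 120 mm from the table's bounding box.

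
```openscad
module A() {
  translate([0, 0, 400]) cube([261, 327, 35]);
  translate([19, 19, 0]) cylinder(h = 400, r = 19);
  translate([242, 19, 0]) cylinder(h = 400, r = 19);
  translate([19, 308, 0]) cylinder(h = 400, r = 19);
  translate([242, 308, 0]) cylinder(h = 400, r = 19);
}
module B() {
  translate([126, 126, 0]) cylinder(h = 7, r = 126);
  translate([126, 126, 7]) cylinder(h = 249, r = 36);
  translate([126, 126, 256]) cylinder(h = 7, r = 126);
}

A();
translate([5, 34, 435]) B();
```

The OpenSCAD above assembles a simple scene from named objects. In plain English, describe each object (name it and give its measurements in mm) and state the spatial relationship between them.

A is a simple wooden stool: a rectangular seat 261 mm (x) by 327 mm (y), 35 mm thick, top face at z = 435 mm, on four round legs, each 38 mm in diameter. The legs rest on z = 0, each leg's axis is inset half a diameter from the nearest pair of seat edges (so the leg's bounding box is flush with the corner).

B is a spool: two coaxial disc flanges of radius 126 mm and thickness 7 mm, joined by a core cylinder of radius 36 mm and height 249 mm. The lower flange rests on z = 0 and the three cylinders share a vertical axis.

The spool is on top of the stool.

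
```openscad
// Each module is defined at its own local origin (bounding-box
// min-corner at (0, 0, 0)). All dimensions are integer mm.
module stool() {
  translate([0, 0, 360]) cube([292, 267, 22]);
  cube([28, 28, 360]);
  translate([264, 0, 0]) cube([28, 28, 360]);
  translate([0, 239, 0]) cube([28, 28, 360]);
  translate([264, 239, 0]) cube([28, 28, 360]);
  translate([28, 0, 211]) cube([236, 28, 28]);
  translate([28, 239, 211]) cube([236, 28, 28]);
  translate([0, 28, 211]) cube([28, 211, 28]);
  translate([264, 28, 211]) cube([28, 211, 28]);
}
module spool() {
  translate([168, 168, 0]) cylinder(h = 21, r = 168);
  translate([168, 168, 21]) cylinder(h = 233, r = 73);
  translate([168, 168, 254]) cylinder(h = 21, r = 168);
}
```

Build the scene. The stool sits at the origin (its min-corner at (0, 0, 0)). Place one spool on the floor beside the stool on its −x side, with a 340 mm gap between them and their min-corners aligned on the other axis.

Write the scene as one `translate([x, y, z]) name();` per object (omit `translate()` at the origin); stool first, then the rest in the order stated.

stool();
translate([-676, 0, 0]) spool();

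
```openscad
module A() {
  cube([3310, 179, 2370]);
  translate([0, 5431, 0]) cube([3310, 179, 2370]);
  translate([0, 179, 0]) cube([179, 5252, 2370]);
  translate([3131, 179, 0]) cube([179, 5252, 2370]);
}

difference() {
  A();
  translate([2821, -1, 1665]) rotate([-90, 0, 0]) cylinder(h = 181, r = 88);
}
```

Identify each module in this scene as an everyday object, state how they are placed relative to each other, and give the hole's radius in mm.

A is a house frame. The house frame has a circular hole through its front wall. The hole's radius is 88 mm.

The subtracted cylinder has r = 88 mm.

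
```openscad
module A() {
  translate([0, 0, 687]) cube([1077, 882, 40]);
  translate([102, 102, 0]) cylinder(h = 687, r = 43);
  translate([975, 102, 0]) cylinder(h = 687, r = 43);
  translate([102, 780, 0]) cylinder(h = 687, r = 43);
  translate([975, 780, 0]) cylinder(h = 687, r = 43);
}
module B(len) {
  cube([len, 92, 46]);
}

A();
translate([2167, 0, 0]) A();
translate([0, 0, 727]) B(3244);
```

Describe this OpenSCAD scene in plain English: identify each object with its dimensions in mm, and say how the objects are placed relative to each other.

A is a table: top 1077 mm (x) × 882 mm (y), 40 mm thick, upper face at z = 727 mm, on four round legs of 86 mm diameter, each leg's bounding box inset 59 mm from the nearest pair of top edges, running from z = 0 to the bottom of the top.

B is a rectangular beam 3244 mm long (x), 92 mm deep (y), 46 mm thick (z).

The beam spans the tops of two tables placed 1090 mm apart, resting at z = 727 mm.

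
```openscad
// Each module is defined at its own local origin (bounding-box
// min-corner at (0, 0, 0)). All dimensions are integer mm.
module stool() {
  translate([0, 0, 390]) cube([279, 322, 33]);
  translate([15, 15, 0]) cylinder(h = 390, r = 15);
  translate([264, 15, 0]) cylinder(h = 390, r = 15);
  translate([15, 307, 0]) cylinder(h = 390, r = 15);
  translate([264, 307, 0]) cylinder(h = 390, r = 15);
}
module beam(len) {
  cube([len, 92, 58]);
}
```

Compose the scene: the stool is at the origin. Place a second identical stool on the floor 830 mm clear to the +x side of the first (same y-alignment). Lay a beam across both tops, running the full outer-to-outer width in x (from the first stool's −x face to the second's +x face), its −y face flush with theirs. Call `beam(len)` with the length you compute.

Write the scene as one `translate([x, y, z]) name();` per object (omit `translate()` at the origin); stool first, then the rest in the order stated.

stool();
translate([1109, 0, 0]) stool();
translate([0, 0, 423]) beam(1388);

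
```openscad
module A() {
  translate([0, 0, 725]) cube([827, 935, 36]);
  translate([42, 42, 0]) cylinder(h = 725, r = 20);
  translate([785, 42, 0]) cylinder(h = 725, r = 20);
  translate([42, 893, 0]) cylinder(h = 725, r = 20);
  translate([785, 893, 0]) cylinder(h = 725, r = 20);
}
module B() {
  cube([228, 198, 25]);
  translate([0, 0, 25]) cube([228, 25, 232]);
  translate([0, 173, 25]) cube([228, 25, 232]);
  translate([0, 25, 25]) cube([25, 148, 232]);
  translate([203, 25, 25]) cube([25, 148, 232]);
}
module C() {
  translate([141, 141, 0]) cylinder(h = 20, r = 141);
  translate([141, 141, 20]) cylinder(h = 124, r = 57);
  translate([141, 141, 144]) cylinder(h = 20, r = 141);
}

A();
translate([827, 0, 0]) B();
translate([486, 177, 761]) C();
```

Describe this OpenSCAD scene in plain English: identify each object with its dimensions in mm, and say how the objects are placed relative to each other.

A is a rectangular dining table. The top is 827×935×36 mm with its upper surface at z = 761 mm. It stands on four round legs of 40 mm diameter, each leg's bounding box inset 22 mm from the nearest pair of top edges, running from the floor to the underside of the top.

B is an open-topped rectangular box: outside dimensions 228×198×257 mm, with a uniform wall and base thickness of 25 mm. The base is a full 228×198 slab on the floor; four walls sit on top of the base. The front and back walls (the −y and +y sides) span the full width; the two side walls fit between them.

C is a spool: two coaxial disc flanges of radius 141 mm and thickness 20 mm, joined by a core cylinder of radius 57 mm and height 124 mm. The lower flange rests on z = 0 and the three cylinders share a vertical axis.

The open box is against the table's +x side, with their −y faces flush. The spool is on top of the table.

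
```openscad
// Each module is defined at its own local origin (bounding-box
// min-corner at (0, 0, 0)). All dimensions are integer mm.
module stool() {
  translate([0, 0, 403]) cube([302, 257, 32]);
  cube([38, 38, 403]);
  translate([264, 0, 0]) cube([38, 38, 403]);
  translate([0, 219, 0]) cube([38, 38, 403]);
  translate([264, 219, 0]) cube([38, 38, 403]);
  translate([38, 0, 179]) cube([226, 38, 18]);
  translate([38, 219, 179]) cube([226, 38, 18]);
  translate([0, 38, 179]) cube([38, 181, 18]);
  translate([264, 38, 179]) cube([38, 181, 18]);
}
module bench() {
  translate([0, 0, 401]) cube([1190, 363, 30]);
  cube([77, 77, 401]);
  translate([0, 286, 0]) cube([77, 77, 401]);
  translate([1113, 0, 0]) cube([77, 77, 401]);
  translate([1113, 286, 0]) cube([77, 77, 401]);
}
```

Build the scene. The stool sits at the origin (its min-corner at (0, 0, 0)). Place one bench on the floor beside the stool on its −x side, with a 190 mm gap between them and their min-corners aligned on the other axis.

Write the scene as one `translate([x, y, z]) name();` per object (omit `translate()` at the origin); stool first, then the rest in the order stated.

stool();
translate([-1380, 0, 0]) bench();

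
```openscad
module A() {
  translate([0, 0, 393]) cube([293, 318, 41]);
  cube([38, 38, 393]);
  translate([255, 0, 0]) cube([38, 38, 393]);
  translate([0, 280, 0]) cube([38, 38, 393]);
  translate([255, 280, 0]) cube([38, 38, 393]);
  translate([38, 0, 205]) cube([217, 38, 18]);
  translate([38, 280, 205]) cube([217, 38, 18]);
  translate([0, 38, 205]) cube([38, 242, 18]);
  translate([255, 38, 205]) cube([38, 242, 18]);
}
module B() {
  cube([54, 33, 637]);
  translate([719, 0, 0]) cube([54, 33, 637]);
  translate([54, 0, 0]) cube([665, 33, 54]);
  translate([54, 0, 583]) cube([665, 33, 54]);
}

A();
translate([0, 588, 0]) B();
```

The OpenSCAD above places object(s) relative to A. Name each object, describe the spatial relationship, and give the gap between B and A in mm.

A is a stool. B is a picture frame. The picture frame is on the floor beside the stool on its +y side. The gap between the picture frame and the stool is 270 mm.

The picture frame's nearest face is 270 mm from the stool's +y face.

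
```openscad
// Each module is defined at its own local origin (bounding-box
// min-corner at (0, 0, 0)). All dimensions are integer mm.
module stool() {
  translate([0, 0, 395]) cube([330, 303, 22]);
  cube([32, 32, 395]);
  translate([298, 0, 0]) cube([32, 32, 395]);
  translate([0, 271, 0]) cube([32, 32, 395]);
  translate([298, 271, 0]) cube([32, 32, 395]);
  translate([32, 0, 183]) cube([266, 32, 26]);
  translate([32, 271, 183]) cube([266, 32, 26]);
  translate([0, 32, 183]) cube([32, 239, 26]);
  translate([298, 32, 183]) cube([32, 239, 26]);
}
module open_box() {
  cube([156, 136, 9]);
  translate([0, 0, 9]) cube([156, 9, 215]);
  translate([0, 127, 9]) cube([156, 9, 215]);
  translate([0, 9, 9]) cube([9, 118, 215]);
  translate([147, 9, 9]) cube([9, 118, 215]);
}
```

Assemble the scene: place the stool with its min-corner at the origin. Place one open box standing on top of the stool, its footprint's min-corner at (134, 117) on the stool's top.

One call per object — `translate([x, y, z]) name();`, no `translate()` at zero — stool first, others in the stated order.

stool();
translate([134, 117, 417]) open_box();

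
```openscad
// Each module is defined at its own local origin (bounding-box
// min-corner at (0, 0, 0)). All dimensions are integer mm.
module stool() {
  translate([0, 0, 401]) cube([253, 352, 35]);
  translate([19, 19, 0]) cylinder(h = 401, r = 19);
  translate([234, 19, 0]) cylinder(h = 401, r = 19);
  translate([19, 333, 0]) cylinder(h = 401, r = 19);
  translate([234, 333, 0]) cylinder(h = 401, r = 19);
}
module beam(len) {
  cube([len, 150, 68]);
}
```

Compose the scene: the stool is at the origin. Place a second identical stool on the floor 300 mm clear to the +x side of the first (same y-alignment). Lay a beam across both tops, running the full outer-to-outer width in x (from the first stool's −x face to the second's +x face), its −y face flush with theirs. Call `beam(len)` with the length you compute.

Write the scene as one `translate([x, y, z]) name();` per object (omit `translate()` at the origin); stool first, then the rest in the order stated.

stool();
translate([553, 0, 0]) stool();
translate([0, 0, 436]) beam(806);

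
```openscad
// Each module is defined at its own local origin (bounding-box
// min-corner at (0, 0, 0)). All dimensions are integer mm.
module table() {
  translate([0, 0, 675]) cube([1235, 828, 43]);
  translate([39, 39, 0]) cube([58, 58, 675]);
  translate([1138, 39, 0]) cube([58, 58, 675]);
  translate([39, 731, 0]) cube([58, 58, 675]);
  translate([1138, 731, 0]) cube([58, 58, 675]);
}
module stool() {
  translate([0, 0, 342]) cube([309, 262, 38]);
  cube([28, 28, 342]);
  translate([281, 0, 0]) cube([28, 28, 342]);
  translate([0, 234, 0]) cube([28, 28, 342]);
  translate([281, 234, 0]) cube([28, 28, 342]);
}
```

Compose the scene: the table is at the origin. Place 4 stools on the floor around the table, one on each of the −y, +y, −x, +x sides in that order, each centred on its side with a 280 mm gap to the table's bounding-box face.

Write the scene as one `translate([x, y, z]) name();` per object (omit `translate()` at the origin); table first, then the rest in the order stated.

table();
translate([463, -542, 0]) stool();
translate([463, 1108, 0]) stool();
translate([-589, 283, 0]) stool();
translate([1515, 283, 0]) stool();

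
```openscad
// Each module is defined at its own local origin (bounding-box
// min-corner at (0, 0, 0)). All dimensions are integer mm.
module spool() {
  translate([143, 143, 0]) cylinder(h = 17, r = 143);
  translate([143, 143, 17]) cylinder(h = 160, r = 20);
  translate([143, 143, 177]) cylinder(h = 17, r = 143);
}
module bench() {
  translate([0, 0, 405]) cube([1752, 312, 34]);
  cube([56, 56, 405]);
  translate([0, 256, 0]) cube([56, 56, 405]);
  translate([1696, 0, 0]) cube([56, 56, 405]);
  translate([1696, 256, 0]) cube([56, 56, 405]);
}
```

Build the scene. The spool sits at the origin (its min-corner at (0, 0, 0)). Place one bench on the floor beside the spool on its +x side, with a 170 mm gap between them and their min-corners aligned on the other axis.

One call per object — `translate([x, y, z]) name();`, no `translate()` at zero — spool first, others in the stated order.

spool();
translate([456, 0, 0]) bench();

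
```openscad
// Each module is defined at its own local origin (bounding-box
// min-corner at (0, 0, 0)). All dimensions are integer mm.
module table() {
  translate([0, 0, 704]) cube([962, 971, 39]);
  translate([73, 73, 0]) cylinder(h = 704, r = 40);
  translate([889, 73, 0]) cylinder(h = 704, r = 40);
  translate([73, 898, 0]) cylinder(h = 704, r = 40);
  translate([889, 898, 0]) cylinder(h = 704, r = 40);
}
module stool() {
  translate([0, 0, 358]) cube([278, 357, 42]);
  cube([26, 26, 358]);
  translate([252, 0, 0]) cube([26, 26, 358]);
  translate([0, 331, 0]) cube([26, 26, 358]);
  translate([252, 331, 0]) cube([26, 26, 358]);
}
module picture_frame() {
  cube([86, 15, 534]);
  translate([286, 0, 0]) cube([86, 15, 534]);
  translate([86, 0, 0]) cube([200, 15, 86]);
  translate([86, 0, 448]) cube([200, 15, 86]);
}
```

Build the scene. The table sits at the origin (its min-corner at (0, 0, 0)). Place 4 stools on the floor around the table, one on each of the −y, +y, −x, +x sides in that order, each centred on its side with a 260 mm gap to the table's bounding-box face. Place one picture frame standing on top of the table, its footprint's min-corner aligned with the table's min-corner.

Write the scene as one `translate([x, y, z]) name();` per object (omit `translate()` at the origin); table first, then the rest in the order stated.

table();
translate([342, -617, 0]) stool();
translate([342, 1231, 0]) stool();
translate([-538, 307, 0]) stool();
translate([1222, 307, 0]) stool();
translate([0, 0, 743]) picture_frame();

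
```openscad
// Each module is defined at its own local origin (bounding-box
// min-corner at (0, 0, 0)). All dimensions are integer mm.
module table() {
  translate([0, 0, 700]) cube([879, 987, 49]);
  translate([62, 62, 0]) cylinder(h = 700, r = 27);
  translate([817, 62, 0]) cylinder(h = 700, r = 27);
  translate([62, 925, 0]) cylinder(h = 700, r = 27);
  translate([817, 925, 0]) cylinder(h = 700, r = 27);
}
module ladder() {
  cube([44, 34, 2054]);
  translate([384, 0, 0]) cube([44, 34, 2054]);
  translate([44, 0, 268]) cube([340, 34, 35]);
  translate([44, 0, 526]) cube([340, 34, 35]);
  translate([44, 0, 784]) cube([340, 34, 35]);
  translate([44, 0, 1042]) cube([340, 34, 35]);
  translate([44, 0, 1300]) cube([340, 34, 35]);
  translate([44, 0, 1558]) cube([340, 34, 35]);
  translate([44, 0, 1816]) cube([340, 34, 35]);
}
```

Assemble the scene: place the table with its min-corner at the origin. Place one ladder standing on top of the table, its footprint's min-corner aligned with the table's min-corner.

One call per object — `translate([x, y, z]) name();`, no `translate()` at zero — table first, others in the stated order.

table();
translate([0, 0, 749]) ladder();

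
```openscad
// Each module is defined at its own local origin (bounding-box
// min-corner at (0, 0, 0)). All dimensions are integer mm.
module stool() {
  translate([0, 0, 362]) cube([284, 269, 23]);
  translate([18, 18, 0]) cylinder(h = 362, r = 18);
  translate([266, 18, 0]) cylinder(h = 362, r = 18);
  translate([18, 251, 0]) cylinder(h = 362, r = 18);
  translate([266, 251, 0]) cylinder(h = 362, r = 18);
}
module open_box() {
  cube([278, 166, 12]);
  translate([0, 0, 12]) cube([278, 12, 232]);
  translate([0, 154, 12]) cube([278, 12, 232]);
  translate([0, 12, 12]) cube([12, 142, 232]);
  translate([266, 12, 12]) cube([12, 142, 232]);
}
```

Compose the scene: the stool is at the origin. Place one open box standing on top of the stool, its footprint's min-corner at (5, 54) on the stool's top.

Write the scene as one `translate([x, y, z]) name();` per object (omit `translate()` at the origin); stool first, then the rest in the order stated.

stool();
translate([5, 54, 385]) open_box();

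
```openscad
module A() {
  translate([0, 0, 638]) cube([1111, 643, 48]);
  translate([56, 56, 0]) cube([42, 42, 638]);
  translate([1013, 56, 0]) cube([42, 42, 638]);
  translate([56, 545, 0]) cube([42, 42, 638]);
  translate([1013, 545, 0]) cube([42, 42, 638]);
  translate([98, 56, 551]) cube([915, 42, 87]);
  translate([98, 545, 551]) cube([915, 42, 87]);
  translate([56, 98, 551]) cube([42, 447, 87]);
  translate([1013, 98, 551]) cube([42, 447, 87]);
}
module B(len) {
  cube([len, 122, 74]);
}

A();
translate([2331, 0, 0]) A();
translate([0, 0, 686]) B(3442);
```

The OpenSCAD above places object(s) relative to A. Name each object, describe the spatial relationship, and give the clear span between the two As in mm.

A is a table. B is a beam. A beam spans the tops of two tables. The clear span between the two tables is 1220 mm.

Second table starts at x = 2331; first ends at x = 1111; clear span = 2331 − 1111 = 1220 mm.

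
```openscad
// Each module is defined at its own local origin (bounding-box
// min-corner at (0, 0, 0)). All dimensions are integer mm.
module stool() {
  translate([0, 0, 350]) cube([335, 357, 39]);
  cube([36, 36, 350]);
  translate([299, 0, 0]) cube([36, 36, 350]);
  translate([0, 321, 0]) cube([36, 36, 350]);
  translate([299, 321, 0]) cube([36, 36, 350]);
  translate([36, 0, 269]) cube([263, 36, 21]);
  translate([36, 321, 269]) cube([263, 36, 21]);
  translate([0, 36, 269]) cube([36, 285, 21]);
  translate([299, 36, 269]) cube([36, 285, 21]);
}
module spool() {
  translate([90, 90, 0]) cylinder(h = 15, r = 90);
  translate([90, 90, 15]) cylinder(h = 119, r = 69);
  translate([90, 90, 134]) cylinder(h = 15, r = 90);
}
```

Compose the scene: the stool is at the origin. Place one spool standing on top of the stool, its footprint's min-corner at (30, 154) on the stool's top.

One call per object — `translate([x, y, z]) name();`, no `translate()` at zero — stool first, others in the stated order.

stool();
translate([30, 154, 389]) spool();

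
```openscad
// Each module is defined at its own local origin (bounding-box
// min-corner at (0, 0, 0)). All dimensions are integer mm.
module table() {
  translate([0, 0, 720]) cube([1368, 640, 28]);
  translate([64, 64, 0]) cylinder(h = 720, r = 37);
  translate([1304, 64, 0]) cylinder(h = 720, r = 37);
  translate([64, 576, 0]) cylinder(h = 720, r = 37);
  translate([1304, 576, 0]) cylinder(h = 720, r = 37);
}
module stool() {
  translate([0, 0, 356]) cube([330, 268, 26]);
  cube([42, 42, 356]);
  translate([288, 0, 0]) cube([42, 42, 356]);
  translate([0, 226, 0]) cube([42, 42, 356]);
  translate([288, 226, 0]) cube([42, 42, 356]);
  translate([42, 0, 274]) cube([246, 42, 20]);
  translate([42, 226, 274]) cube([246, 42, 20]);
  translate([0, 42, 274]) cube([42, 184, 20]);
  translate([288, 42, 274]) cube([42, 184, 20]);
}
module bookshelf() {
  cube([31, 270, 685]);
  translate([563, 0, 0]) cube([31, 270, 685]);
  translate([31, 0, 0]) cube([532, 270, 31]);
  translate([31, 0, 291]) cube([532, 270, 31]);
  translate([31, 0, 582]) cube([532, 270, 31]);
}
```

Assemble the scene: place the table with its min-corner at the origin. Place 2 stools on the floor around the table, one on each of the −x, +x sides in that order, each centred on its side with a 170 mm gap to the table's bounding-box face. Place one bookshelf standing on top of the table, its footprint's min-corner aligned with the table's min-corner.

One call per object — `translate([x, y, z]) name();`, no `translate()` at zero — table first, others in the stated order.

table();
translate([-500, 186, 0]) stool();
translate([1538, 186, 0]) stool();
translate([0, 0, 748]) bookshelf();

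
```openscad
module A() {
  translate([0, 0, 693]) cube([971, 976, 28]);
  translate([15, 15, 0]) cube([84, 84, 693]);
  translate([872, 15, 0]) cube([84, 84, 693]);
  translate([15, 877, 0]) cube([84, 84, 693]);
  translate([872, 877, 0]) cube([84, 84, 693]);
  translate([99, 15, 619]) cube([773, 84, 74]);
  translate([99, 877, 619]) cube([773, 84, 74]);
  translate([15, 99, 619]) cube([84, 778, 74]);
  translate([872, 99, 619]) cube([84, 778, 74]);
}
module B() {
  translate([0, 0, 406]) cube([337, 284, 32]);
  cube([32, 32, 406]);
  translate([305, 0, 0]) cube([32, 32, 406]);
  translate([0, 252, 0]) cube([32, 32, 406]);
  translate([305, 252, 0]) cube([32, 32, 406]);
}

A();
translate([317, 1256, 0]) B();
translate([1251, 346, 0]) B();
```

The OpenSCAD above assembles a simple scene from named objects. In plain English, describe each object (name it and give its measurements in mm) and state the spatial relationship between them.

A is a table: top 971 mm (x) × 976 mm (y), 28 mm thick, upper face at z = 721 mm, on four 84×84 mm square legs, each inset 15 mm from the nearest pair of top edges, running from z = 0 to the bottom of the top. Four apron rails, 84 mm thick and 74 mm tall, run between adjacent legs with their top edges flush with the underside of the top and their outer faces flush with the legs' outer faces.

B is a four-legged stool. The seat is 337×284 mm, 32 mm thick, top at z = 438 mm. It stands on four square legs, each 32×32 mm in cross-section, from z = 0 to the seat underside, each flush with a corner of the seat.

Two stools sit around the table at the +y, +x sides.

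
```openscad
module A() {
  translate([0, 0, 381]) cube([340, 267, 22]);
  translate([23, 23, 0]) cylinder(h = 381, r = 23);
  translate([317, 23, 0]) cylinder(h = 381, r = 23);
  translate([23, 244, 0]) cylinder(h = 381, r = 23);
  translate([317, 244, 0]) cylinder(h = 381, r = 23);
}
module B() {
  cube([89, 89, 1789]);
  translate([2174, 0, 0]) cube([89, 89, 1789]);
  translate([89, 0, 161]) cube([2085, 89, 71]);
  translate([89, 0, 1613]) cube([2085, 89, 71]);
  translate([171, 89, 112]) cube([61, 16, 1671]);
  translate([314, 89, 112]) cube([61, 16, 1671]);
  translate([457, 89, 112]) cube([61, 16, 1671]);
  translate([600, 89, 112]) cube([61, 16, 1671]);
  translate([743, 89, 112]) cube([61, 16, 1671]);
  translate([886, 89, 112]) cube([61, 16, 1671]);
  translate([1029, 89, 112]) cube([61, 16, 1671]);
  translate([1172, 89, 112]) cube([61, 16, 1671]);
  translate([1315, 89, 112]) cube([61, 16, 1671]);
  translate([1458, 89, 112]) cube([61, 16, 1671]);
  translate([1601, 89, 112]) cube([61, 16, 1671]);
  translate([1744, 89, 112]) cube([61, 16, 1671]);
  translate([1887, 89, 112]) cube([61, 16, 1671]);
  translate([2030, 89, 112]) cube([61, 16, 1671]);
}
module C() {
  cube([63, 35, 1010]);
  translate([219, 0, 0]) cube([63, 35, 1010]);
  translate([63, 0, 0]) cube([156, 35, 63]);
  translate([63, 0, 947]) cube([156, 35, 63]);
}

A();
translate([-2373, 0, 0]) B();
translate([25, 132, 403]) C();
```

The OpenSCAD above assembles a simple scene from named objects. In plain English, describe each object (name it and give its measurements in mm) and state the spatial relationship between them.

A is a four-legged stool. The seat is 340×267 mm, 22 mm thick, top at z = 403 mm. It stands on four round legs, each 46 mm in diameter, from z = 0 to the seat underside, each leg's axis is inset half a diameter from the nearest pair of seat edges (so the leg's bounding box is flush with the corner).

B is a fence section. Two 89×89 mm posts, 1789 mm tall, stand on the floor with a clear span of 2085 mm between their inner faces. Two horizontal rails of 89×71 mm section span the gap between the posts with their undersides at z = 161 mm and z = 1613 mm, flush with the posts' −y face. 14 pickets, each 61 mm wide, 16 mm thick and 1671 mm tall, are fixed to the +y face of the rails with their bottoms at z = 112 mm, evenly spaced across the span with equal gaps (rounded down to the nearest mm) at the −x end and between each pair — any rounding remainder accumulates at the +x end.

C is a rectangular picture frame lying in the x–z plane (depth along y). The opening is 156 mm wide (x) by 884 mm tall (z), surrounded by a border 63 mm wide on all four sides. The frame is 35 mm deep and is made of two full-height vertical stiles with two horizontal rails fitted between them.

The fence section is on the floor beside the stool on its −x side. The picture frame is on top of the stool.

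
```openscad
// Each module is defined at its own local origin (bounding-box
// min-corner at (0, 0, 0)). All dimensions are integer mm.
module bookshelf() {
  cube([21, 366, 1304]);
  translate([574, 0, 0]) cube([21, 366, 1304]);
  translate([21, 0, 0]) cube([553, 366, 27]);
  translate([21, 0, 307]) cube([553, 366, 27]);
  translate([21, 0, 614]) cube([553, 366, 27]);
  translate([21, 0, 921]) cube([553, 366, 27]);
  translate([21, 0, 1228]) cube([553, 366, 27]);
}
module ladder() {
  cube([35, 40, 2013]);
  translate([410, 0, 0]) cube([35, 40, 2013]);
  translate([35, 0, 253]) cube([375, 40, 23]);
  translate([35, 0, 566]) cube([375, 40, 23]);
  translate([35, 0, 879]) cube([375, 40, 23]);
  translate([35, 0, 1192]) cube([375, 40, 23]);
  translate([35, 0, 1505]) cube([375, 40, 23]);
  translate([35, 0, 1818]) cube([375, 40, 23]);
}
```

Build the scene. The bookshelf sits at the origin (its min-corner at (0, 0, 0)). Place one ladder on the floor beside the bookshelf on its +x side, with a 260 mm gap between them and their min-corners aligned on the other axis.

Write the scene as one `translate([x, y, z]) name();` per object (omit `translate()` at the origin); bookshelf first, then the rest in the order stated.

bookshelf();
translate([855, 0, 0]) ladder();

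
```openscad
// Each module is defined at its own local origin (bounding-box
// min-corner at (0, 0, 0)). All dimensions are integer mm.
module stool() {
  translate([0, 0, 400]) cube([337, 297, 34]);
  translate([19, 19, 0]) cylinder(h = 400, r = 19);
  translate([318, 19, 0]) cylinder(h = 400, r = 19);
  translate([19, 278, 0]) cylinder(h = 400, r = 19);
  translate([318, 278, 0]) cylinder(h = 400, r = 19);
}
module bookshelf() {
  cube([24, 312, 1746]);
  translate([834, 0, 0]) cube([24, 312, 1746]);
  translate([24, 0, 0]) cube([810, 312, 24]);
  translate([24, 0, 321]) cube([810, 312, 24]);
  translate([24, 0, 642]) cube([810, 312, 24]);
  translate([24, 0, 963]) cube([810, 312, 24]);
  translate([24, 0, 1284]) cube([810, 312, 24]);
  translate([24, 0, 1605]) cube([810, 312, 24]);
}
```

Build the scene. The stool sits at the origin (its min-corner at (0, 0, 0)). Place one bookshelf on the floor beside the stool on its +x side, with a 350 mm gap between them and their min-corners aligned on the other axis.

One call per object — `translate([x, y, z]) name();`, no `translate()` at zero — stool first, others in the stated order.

stool();
translate([687, 0, 0]) bookshelf();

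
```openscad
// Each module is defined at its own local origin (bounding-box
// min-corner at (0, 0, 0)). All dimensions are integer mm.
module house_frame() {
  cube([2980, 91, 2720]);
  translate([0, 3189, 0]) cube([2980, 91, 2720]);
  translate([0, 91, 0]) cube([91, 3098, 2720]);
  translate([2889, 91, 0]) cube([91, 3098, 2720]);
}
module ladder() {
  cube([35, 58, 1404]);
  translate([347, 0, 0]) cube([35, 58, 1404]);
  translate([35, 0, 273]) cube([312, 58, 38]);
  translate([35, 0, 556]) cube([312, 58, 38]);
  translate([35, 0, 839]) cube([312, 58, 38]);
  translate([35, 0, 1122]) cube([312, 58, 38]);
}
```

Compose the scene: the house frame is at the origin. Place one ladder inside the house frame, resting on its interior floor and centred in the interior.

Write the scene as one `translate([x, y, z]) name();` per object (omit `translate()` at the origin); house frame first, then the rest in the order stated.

house_frame();
translate([1299, 1611, 0]) ladder();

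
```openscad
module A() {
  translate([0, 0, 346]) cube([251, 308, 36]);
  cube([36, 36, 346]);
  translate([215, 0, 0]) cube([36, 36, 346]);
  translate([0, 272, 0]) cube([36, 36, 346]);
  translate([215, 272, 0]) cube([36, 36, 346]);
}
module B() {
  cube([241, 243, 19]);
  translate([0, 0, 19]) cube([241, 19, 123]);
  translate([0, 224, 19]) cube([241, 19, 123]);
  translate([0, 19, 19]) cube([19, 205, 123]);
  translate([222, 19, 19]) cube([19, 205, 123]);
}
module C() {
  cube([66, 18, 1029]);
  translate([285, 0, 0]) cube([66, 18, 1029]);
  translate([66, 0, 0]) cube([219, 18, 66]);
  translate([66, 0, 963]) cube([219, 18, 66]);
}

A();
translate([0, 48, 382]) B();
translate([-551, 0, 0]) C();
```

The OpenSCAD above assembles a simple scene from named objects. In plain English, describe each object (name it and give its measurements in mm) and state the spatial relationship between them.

A is a four-legged stool. The seat is 251×308 mm, 36 mm thick, top at z = 382 mm. It stands on four square legs, each 36×36 mm in cross-section, from z = 0 to the seat underside, each flush with a corner of the seat.

B is an open-topped rectangular box: outside dimensions 241×243×142 mm, with a uniform wall and base thickness of 19 mm. The base is a full 241×243 slab on the floor; four walls sit on top of the base. The front and back walls (the −y and +y sides) span the full width; the two side walls fit between them.

C is a picture frame with a 219×897 mm rectangular opening (x by z) and a uniform 66 mm border on every side. Frame depth is 18 mm along y. It is built from two vertical stiles running the full outside height and two horizontal rails spanning the gap between the stiles.

The open box is on top of the stool. The picture frame is on the floor beside the stool on its −x side.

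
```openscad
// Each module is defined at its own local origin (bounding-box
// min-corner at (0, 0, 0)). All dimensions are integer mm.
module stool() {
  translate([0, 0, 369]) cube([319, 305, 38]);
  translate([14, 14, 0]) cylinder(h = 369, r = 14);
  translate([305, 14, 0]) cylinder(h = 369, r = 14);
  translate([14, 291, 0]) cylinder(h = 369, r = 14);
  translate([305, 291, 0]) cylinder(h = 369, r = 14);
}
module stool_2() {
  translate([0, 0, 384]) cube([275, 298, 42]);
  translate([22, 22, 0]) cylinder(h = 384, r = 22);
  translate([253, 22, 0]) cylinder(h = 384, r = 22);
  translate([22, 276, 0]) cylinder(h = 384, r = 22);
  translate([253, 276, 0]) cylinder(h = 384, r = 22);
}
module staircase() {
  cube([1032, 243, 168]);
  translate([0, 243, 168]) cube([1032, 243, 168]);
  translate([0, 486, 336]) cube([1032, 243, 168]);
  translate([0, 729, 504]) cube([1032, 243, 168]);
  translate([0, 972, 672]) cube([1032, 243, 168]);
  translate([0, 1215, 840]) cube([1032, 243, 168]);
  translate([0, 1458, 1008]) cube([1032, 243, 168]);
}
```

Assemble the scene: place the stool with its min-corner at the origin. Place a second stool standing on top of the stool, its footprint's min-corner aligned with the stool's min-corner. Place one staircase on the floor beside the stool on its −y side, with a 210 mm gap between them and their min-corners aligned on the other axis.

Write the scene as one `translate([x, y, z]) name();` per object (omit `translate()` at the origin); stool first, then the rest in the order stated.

stool();
translate([0, 0, 407]) stool_2();
translate([0, -1911, 0]) staircase();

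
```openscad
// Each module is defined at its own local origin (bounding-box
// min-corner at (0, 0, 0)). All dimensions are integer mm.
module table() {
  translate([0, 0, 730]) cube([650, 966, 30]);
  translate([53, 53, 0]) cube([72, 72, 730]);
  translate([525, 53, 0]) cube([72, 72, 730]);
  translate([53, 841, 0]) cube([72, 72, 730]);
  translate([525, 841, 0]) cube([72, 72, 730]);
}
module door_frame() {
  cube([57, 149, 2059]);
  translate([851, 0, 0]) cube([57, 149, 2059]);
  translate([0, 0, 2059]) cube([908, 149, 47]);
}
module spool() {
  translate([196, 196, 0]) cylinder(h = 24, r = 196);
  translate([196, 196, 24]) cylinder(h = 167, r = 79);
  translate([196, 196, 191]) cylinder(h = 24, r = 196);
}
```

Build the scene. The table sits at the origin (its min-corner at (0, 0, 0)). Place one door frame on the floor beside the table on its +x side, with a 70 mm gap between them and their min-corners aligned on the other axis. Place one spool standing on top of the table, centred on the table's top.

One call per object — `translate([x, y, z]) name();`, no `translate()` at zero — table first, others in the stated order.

table();
translate([720, 0, 0]) door_frame();
translate([129, 287, 760]) spool();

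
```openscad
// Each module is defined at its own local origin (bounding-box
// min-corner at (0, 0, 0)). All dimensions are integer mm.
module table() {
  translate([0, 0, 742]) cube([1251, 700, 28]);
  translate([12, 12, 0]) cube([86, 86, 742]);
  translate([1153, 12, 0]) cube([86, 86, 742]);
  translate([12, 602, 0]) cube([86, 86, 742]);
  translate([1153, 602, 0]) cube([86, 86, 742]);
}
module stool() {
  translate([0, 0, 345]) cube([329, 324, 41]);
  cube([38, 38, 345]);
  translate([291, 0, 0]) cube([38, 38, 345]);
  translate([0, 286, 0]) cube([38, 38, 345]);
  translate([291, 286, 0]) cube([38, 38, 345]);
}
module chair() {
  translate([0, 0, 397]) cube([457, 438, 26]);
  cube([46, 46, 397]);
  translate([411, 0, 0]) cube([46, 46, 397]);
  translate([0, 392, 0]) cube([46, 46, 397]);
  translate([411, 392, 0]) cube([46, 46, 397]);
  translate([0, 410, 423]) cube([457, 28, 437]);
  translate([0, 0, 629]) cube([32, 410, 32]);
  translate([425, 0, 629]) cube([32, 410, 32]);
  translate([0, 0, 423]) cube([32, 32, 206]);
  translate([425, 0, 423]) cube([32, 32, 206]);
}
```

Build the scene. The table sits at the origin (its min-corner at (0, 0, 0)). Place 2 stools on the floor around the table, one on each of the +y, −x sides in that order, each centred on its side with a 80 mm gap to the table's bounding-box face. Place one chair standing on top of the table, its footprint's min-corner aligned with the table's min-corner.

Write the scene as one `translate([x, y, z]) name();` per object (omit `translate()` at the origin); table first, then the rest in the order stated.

table();
translate([461, 780, 0]) stool();
translate([-409, 188, 0]) stool();
translate([0, 0, 770]) chair();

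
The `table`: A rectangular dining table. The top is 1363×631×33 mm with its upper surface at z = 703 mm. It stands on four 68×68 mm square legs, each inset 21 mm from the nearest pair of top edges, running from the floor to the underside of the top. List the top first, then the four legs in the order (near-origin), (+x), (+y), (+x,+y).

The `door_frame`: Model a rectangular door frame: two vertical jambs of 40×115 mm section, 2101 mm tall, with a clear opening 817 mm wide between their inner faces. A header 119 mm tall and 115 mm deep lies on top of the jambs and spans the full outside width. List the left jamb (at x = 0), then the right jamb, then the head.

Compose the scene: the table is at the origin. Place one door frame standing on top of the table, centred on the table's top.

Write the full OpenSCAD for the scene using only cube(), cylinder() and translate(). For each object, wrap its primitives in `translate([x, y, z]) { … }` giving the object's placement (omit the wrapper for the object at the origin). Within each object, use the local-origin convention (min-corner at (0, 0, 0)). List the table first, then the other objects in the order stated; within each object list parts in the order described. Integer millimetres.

translate([0, 0, 670]) cube([1363, 631, 33]);
translate([21, 21, 0]) cube([68, 68, 670]);
translate([1274, 21, 0]) cube([68, 68, 670]);
translate([21, 542, 0]) cube([68, 68, 670]);
translate([1274, 542, 0]) cube([68, 68, 670]);
translate([233, 258, 703]) {
  cube([40, 115, 2101]);
  translate([857, 0, 0]) cube([40, 115, 2101]);
  translate([0, 0, 2101]) cube([897, 115, 119]);
}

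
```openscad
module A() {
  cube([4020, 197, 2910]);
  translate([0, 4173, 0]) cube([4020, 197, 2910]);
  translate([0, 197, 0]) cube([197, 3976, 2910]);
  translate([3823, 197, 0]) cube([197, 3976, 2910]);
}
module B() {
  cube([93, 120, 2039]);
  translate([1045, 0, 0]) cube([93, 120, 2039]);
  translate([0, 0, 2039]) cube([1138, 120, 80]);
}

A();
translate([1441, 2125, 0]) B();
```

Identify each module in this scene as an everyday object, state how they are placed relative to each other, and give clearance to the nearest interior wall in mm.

Clearances: x = 1244, y = 1928; minimum 1244 mm.

A is a house frame. B is a door frame. The door frame sits inside the house frame, centred. The clearance to the nearest interior wall is 1244 mm.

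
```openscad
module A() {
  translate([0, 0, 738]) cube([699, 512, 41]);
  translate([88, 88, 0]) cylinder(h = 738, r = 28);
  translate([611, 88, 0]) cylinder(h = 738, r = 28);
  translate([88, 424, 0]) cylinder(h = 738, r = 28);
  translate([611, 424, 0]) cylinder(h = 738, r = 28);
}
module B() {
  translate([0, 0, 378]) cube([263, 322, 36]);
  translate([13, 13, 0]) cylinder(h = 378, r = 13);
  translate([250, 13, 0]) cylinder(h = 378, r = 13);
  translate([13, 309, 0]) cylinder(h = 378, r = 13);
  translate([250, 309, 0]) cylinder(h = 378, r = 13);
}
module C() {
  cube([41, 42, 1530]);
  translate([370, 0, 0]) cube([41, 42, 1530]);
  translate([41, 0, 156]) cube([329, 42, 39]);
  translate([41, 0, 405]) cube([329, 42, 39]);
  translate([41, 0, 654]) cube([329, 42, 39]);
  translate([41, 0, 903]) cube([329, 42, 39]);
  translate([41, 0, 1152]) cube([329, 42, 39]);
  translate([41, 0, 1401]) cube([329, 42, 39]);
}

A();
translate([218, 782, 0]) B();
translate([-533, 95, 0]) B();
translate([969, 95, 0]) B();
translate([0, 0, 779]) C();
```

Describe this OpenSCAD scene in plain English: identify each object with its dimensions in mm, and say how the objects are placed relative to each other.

A is a table with a 699×512 mm rectangular top, 41 mm thick, top surface at z = 779 mm, supported by four round legs of 56 mm diameter, each leg's bounding box inset 60 mm from the nearest pair of top edges, running from the floor.

B is a simple wooden stool: a rectangular seat 263 mm (x) by 322 mm (y), 36 mm thick, top face at z = 414 mm, on four round legs, each 26 mm in diameter. The legs rest on z = 0, each leg's axis is inset half a diameter from the nearest pair of seat edges (so the leg's bounding box is flush with the corner).

C is a wooden ladder with two side rails of 41×42 mm section and 1530 mm height, set 411 mm apart overall. Between them run 6 rectangular rungs (42 mm deep, 39 mm thick), front faces flush with the rails' −y face. The bottom of the first rung is 156 mm above the floor and each subsequent rung is 249 mm higher than the one below.

Three stools sit around the table at the +y, −x, +x sides. The ladder is on top of the table.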